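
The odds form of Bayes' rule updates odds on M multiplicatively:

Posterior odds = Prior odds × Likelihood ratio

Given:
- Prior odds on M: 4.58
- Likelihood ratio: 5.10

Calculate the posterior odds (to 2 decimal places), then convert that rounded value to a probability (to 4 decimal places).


Step 1: Calculate posterior odds
Posterior odds = Prior odds × LR
               = 4.58 × 5.10
               = 23.36

Step 2: Convert to probability
P(M|E) = Posterior odds / (1 + Posterior odds)
       = 23.36 / (1 + 23.36)
       = 23.36 / 24.36
       = 0.9589

The evidence increased P(M) from 0.8208 to 0.9589.


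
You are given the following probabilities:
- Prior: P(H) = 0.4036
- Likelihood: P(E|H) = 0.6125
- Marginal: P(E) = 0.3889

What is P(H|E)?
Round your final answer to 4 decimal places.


Using Bayes' theorem:

P(H|E) = P(E|H) × P(H) / P(E)
       = 0.6125 × 0.4036 / 0.3889
       = 0.24720500 / 0.3889
       = 0.6357

The evidence strengthens our belief in H.
Prior: 0.4036 → Posterior: 0.6357


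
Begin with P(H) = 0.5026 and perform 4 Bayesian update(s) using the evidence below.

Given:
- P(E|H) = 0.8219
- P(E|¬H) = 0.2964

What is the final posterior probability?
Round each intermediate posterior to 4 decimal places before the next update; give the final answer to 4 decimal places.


Sequential Bayesian updating:

Initial prior: P(H) = 0.5026

Update 1:
  P(E) = 0.8219 × 0.5026 + 0.2964 × 0.4974 = 0.41308694 + 0.14742936 = 0.56051630
  P(H|E) = 0.41308694 / 0.56051630 = 0.7370

Update 2:
  P(E) = 0.8219 × 0.7370 + 0.2964 × 0.2630 = 0.60574030 + 0.07795320 = 0.68369350
  P(H|E) = 0.60574030 / 0.68369350 = 0.8860

Update 3:
  P(E) = 0.8219 × 0.8860 + 0.2964 × 0.1140 = 0.72820340 + 0.03378960 = 0.76199300
  P(H|E) = 0.72820340 / 0.76199300 = 0.9557

Update 4:
  P(E) = 0.8219 × 0.9557 + 0.2964 × 0.0443 = 0.78548983 + 0.01313052 = 0.79862035
  P(H|E) = 0.78548983 / 0.79862035 = 0.9836

Final posterior: 0.9836


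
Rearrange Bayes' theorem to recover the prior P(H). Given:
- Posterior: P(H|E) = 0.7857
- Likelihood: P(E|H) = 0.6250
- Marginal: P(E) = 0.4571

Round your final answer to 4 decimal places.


From Bayes' theorem: P(H|E) = P(E|H) × P(H) / P(E)

Rearranging for P(H):
P(H) = P(H|E) × P(E) / P(E|H)
     = 0.7857 × 0.4571 / 0.6250
     = 0.35914347 / 0.6250
     = 0.5746


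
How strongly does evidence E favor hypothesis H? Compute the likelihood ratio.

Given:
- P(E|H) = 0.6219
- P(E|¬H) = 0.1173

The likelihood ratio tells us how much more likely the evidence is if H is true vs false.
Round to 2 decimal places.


Likelihood Ratio (LR) = P(E|H) / P(E|¬H)

LR = 0.6219 / 0.1173
   = 5.30

The evidence is 5.30 times more likely if H is true than if H is false.
LR > 1, so observing E raises the odds in favor of H.


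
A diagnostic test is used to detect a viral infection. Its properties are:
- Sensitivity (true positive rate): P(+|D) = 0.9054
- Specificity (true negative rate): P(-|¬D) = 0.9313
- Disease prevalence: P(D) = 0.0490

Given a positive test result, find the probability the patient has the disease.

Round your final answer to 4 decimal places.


Let D = has disease, + = positive test

Given:
- P(D) = 0.0490 (prevalence)
- P(+|D) = 0.9054 (sensitivity)
- P(-|¬D) = 0.9313 (specificity)
- P(+|¬D) = 0.0687 (false positive rate = 1 - specificity)

Step 1: Find P(+)
P(+) = P(+|D)P(D) + P(+|¬D)P(¬D)
     = 0.9054 × 0.0490 + 0.0687 × 0.9510
     = 0.04436460 + 0.06533370
     = 0.10969830

Step 2: Apply Bayes' theorem for P(D|+)
P(D|+) = P(+|D)P(D) / P(+)
       = 0.04436460 / 0.10969830
       = 0.4044


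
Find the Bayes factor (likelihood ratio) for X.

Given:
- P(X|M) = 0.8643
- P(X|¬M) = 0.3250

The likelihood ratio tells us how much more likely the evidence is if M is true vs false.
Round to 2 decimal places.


Likelihood Ratio (LR) = P(X|M) / P(X|¬M)

LR = 0.8643 / 0.3250
   = 2.66

The evidence is 2.66 times more likely if M is true than if M is false.
LR > 1, so observing X raises the odds in favor of M.


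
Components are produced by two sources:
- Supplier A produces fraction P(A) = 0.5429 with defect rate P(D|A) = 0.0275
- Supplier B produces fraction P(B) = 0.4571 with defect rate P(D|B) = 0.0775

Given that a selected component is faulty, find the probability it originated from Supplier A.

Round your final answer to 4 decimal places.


Let A = from Supplier A, D = faulty

Given:
- P(A) = 0.5429, P(B) = 0.4571
- P(D|A) = 0.0275, P(D|B) = 0.0775

Step 1: Find P(D)
P(D) = P(D|A)P(A) + P(D|B)P(B)
     = 0.0275 × 0.5429 + 0.0775 × 0.4571
     = 0.01492975 + 0.03542525
     = 0.05035500

Step 2: Apply Bayes' theorem
P(A|D) = P(D|A)P(A) / P(D)
       = 0.01492975 / 0.05035500
       = 0.2965


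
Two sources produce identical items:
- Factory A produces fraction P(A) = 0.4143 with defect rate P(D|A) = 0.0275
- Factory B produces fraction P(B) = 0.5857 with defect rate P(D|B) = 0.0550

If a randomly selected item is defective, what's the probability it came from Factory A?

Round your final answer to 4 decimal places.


Let A = from Factory A, D = defective

Given:
- P(A) = 0.4143, P(B) = 0.5857
- P(D|A) = 0.0275, P(D|B) = 0.0550

Step 1: Find P(D)
P(D) = P(D|A)P(A) + P(D|B)P(B)
     = 0.0275 × 0.4143 + 0.0550 × 0.5857
     = 0.01139325 + 0.03221350
     = 0.04360675

Step 2: Apply Bayes' theorem
P(A|D) = P(D|A)P(A) / P(D)
       = 0.01139325 / 0.04360675
       = 0.2613


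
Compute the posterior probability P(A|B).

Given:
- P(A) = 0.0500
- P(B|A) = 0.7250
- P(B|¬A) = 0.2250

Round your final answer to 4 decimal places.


Bayes' theorem: P(A|B) = P(B|A) × P(A) / P(B)

Step 1: Calculate P(B) using law of total probability
P(B) = P(B|A)P(A) + P(B|¬A)P(¬A)
     = 0.7250 × 0.0500 + 0.2250 × 0.9500
     = 0.03625000 + 0.21375000
     = 0.25000000

Step 2: Apply Bayes' theorem
P(A|B) = P(B|A) × P(A) / P(B)
       = 0.03625000 / 0.25000000
       = 0.1450


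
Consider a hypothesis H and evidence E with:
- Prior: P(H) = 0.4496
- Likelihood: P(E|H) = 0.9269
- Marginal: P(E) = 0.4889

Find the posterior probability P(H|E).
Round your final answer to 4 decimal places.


Using Bayes' theorem:

P(H|E) = P(E|H) × P(H) / P(E)
       = 0.9269 × 0.4496 / 0.4889
       = 0.41673424 / 0.4889
       = 0.8524

The evidence strengthens our belief in H.
Prior: 0.4496 → Posterior: 0.8524


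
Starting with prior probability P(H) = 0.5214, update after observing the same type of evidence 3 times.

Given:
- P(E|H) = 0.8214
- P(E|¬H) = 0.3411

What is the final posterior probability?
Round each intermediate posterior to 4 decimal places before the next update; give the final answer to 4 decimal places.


Sequential Bayesian updating:

Initial prior: P(H) = 0.5214

Update 1:
  P(E) = 0.8214 × 0.5214 + 0.3411 × 0.4786 = 0.42827796 + 0.16325046 = 0.59152842
  P(H|E) = 0.42827796 / 0.59152842 = 0.7240

Update 2:
  P(E) = 0.8214 × 0.7240 + 0.3411 × 0.2760 = 0.59469360 + 0.09414360 = 0.68883720
  P(H|E) = 0.59469360 / 0.68883720 = 0.8633

Update 3:
  P(E) = 0.8214 × 0.8633 + 0.3411 × 0.1367 = 0.70911462 + 0.04662837 = 0.75574299
  P(H|E) = 0.70911462 / 0.75574299 = 0.9383

Final posterior: 0.9383


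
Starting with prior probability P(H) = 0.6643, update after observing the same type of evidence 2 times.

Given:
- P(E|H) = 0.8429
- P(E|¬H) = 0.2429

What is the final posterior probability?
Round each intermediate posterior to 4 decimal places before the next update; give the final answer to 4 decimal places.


Sequential Bayesian updating:

Initial prior: P(H) = 0.6643

Update 1:
  P(E) = 0.8429 × 0.6643 + 0.2429 × 0.3357 = 0.55993847 + 0.08154153 = 0.64148000
  P(H|E) = 0.55993847 / 0.64148000 = 0.8729

Update 2:
  P(E) = 0.8429 × 0.8729 + 0.2429 × 0.1271 = 0.73576741 + 0.03087259 = 0.76664000
  P(H|E) = 0.73576741 / 0.76664000 = 0.9597

Final posterior: 0.9597


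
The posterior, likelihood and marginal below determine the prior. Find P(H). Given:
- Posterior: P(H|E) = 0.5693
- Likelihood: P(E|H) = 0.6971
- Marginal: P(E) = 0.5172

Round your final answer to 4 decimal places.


From Bayes' theorem: P(H|E) = P(E|H) × P(H) / P(E)

Rearranging for P(H):
P(H) = P(H|E) × P(E) / P(E|H)
     = 0.5693 × 0.5172 / 0.6971
     = 0.29444196 / 0.6971
     = 0.4224


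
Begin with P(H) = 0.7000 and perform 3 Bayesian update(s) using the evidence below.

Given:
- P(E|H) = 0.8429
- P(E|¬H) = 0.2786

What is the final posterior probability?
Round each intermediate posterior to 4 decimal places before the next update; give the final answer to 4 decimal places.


Sequential Bayesian updating:

Initial prior: P(H) = 0.7000

Update 1:
  P(E) = 0.8429 × 0.7000 + 0.2786 × 0.3000 = 0.59003000 + 0.08358000 = 0.67361000
  P(H|E) = 0.59003000 / 0.67361000 = 0.8759

Update 2:
  P(E) = 0.8429 × 0.8759 + 0.2786 × 0.1241 = 0.73829611 + 0.03457426 = 0.77287037
  P(H|E) = 0.73829611 / 0.77287037 = 0.9553

Update 3:
  P(E) = 0.8429 × 0.9553 + 0.2786 × 0.0447 = 0.80522237 + 0.01245342 = 0.81767579
  P(H|E) = 0.80522237 / 0.81767579 = 0.9848

Final posterior: 0.9848


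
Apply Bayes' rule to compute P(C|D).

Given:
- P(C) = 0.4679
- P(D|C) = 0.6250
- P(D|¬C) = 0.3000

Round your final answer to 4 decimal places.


Bayes' theorem: P(C|D) = P(D|C) × P(C) / P(D)

Step 1: Calculate P(D) using law of total probability
P(D) = P(D|C)P(C) + P(D|¬C)P(¬C)
     = 0.6250 × 0.4679 + 0.3000 × 0.5321
     = 0.29243750 + 0.15963000
     = 0.45206750

Step 2: Apply Bayes' theorem
P(C|D) = P(D|C) × P(C) / P(D)
       = 0.29243750 / 0.45206750
       = 0.6469


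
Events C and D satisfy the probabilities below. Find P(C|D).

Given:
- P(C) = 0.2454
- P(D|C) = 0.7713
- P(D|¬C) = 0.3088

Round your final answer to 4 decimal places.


Bayes' theorem: P(C|D) = P(D|C) × P(C) / P(D)

Step 1: Calculate P(D) using law of total probability
P(D) = P(D|C)P(C) + P(D|¬C)P(¬C)
     = 0.7713 × 0.2454 + 0.3088 × 0.7546
     = 0.18927702 + 0.23302048
     = 0.42229750

Step 2: Apply Bayes' theorem
P(C|D) = P(D|C) × P(C) / P(D)
       = 0.18927702 / 0.42229750
       = 0.4482


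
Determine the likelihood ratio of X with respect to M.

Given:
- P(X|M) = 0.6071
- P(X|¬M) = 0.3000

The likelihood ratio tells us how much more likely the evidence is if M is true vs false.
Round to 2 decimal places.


Likelihood Ratio (LR) = P(X|M) / P(X|¬M)

LR = 0.6071 / 0.3000
   = 2.02

The evidence is 2.02 times more likely if M is true than if M is false.
LR > 1, so observing X raises the odds in favor of M.


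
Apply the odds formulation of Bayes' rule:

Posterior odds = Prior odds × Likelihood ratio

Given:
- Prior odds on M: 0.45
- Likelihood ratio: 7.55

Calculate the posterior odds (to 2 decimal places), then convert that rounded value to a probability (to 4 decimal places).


Step 1: Calculate posterior odds
Posterior odds = Prior odds × LR
               = 0.45 × 7.55
               = 3.40

Step 2: Convert to probability
P(M|E) = Posterior odds / (1 + Posterior odds)
       = 3.40 / (1 + 3.40)
       = 3.40 / 4.40
       = 0.7727

The evidence increased P(M) from 0.3103 to 0.7727.


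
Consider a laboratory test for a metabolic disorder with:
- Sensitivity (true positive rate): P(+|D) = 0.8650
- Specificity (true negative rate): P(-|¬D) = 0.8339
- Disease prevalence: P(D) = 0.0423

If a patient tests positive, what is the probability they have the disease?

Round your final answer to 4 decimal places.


Let D = has disease, + = positive test

Given:
- P(D) = 0.0423 (prevalence)
- P(+|D) = 0.8650 (sensitivity)
- P(-|¬D) = 0.8339 (specificity)
- P(+|¬D) = 0.1661 (false positive rate = 1 - specificity)

Step 1: Find P(+)
P(+) = P(+|D)P(D) + P(+|¬D)P(¬D)
     = 0.8650 × 0.0423 + 0.1661 × 0.9577
     = 0.03658950 + 0.15907397
     = 0.19566347

Step 2: Apply Bayes' theorem for P(D|+)
P(D|+) = P(+|D)P(D) / P(+)
       = 0.03658950 / 0.19566347
       = 0.1870


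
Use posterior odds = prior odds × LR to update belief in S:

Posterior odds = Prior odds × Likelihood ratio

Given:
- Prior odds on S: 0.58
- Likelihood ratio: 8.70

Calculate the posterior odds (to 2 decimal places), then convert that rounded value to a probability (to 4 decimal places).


Step 1: Calculate posterior odds
Posterior odds = Prior odds × LR
               = 0.58 × 8.70
               = 5.05

Step 2: Convert to probability
P(S|E) = Posterior odds / (1 + Posterior odds)
       = 5.05 / (1 + 5.05)
       = 5.05 / 6.05
       = 0.8347

The evidence increased P(S) from 0.3671 to 0.8347.


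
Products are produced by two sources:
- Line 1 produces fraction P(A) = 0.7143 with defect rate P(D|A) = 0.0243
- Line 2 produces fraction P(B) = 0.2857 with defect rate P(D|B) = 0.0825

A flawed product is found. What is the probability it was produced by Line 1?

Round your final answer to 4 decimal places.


Let A = from Line 1, D = flawed

Given:
- P(A) = 0.7143, P(B) = 0.2857
- P(D|A) = 0.0243, P(D|B) = 0.0825

Step 1: Find P(D)
P(D) = P(D|A)P(A) + P(D|B)P(B)
     = 0.0243 × 0.7143 + 0.0825 × 0.2857
     = 0.01735749 + 0.02357025
     = 0.04092774

Step 2: Apply Bayes' theorem
P(A|D) = P(D|A)P(A) / P(D)
       = 0.01735749 / 0.04092774
       = 0.4241


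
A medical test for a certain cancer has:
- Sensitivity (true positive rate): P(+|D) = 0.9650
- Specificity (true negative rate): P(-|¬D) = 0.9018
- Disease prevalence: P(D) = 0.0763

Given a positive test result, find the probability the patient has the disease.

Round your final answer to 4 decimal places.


Let D = has disease, + = positive test

Given:
- P(D) = 0.0763 (prevalence)
- P(+|D) = 0.9650 (sensitivity)
- P(-|¬D) = 0.9018 (specificity)
- P(+|¬D) = 0.0982 (false positive rate = 1 - specificity)

Step 1: Find P(+)
P(+) = P(+|D)P(D) + P(+|¬D)P(¬D)
     = 0.9650 × 0.0763 + 0.0982 × 0.9237
     = 0.07362950 + 0.09070734
     = 0.16433684

Step 2: Apply Bayes' theorem for P(D|+)
P(D|+) = P(+|D)P(D) / P(+)
       = 0.07362950 / 0.16433684
       = 0.4480


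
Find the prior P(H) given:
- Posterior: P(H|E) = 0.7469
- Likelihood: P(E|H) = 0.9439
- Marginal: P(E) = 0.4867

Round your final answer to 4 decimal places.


From Bayes' theorem: P(H|E) = P(E|H) × P(H) / P(E)

Rearranging for P(H):
P(H) = P(H|E) × P(E) / P(E|H)
     = 0.7469 × 0.4867 / 0.9439
     = 0.36351623 / 0.9439
     = 0.3851


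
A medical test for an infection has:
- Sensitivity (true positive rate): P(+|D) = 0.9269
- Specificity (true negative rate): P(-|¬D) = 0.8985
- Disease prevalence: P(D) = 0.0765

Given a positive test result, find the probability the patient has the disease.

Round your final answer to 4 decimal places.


Let D = has disease, + = positive test

Given:
- P(D) = 0.0765 (prevalence)
- P(+|D) = 0.9269 (sensitivity)
- P(-|¬D) = 0.8985 (specificity)
- P(+|¬D) = 0.1015 (false positive rate = 1 - specificity)

Step 1: Find P(+)
P(+) = P(+|D)P(D) + P(+|¬D)P(¬D)
     = 0.9269 × 0.0765 + 0.1015 × 0.9235
     = 0.07090785 + 0.09373525
     = 0.16464310

Step 2: Apply Bayes' theorem for P(D|+)
P(D|+) = P(+|D)P(D) / P(+)
       = 0.07090785 / 0.16464310
       = 0.4307


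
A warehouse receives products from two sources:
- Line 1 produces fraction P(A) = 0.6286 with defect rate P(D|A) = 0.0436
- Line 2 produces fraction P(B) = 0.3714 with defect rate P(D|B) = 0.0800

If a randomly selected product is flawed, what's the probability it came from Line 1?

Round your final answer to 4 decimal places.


Let A = from Line 1, D = flawed

Given:
- P(A) = 0.6286, P(B) = 0.3714
- P(D|A) = 0.0436, P(D|B) = 0.0800

Step 1: Find P(D)
P(D) = P(D|A)P(A) + P(D|B)P(B)
     = 0.0436 × 0.6286 + 0.0800 × 0.3714
     = 0.02740696 + 0.02971200
     = 0.05711896

Step 2: Apply Bayes' theorem
P(A|D) = P(D|A)P(A) / P(D)
       = 0.02740696 / 0.05711896
       = 0.4798


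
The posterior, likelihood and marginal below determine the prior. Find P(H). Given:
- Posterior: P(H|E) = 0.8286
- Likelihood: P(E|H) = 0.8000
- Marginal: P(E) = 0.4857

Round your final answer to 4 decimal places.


From Bayes' theorem: P(H|E) = P(E|H) × P(H) / P(E)

Rearranging for P(H):
P(H) = P(H|E) × P(E) / P(E|H)
     = 0.8286 × 0.4857 / 0.8000
     = 0.40245102 / 0.8000
     = 0.5031


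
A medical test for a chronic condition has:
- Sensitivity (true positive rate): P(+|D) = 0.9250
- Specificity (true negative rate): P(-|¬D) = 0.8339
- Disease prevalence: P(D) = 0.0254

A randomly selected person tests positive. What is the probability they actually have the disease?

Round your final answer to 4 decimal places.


Let D = has disease, + = positive test

Given:
- P(D) = 0.0254 (prevalence)
- P(+|D) = 0.9250 (sensitivity)
- P(-|¬D) = 0.8339 (specificity)
- P(+|¬D) = 0.1661 (false positive rate = 1 - specificity)

Step 1: Find P(+)
P(+) = P(+|D)P(D) + P(+|¬D)P(¬D)
     = 0.9250 × 0.0254 + 0.1661 × 0.9746
     = 0.02349500 + 0.16188106
     = 0.18537606

Step 2: Apply Bayes' theorem for P(D|+)
P(D|+) = P(+|D)P(D) / P(+)
       = 0.02349500 / 0.18537606
       = 0.1267


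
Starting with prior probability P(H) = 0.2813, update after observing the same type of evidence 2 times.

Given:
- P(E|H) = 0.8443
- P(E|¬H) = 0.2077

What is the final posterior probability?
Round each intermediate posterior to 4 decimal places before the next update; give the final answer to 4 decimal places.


Sequential Bayesian updating:

Initial prior: P(H) = 0.2813

Update 1:
  P(E) = 0.8443 × 0.2813 + 0.2077 × 0.7187 = 0.23750159 + 0.14927399 = 0.38677558
  P(H|E) = 0.23750159 / 0.38677558 = 0.6141

Update 2:
  P(E) = 0.8443 × 0.6141 + 0.2077 × 0.3859 = 0.51848463 + 0.08015143 = 0.59863606
  P(H|E) = 0.51848463 / 0.59863606 = 0.8661

Final posterior: 0.8661


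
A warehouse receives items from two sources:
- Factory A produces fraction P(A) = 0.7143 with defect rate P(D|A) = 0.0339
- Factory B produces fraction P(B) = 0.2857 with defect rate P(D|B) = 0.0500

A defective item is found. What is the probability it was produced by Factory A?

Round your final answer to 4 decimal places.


Let A = from Factory A, D = defective

Given:
- P(A) = 0.7143, P(B) = 0.2857
- P(D|A) = 0.0339, P(D|B) = 0.0500

Step 1: Find P(D)
P(D) = P(D|A)P(A) + P(D|B)P(B)
     = 0.0339 × 0.7143 + 0.0500 × 0.2857
     = 0.02421477 + 0.01428500
     = 0.03849977

Step 2: Apply Bayes' theorem
P(A|D) = P(D|A)P(A) / P(D)
       = 0.02421477 / 0.03849977
       = 0.6290


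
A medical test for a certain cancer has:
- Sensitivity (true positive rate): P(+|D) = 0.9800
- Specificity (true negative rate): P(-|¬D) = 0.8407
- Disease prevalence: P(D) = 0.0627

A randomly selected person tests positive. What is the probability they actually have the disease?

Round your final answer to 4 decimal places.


Let D = has disease, + = positive test

Given:
- P(D) = 0.0627 (prevalence)
- P(+|D) = 0.9800 (sensitivity)
- P(-|¬D) = 0.8407 (specificity)
- P(+|¬D) = 0.1593 (false positive rate = 1 - specificity)

Step 1: Find P(+)
P(+) = P(+|D)P(D) + P(+|¬D)P(¬D)
     = 0.9800 × 0.0627 + 0.1593 × 0.9373
     = 0.06144600 + 0.14931189
     = 0.21075789

Step 2: Apply Bayes' theorem for P(D|+)
P(D|+) = P(+|D)P(D) / P(+)
       = 0.06144600 / 0.21075789
       = 0.2915


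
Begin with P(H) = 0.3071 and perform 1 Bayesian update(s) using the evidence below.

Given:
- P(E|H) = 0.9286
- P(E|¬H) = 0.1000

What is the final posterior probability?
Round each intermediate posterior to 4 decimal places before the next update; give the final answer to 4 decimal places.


Sequential Bayesian updating:

Initial prior: P(H) = 0.3071

Update 1:
  P(E) = 0.9286 × 0.3071 + 0.1000 × 0.6929 = 0.28517306 + 0.06929000 = 0.35446306
  P(H|E) = 0.28517306 / 0.35446306 = 0.8045

Final posterior: 0.8045


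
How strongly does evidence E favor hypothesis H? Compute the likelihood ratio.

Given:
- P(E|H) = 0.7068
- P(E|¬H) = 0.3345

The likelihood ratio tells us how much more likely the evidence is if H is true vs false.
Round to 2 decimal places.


Likelihood Ratio (LR) = P(E|H) / P(E|¬H)

LR = 0.7068 / 0.3345
   = 2.11

The evidence is 2.11 times more likely if H is true than if H is false.
LR > 1, so observing E raises the odds in favor of H.


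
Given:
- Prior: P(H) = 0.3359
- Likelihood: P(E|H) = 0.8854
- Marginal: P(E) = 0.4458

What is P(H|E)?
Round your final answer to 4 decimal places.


Using Bayes' theorem:

P(H|E) = P(E|H) × P(H) / P(E)
       = 0.8854 × 0.3359 / 0.4458
       = 0.29740586 / 0.4458
       = 0.6671

The evidence strengthens our belief in H.
Prior: 0.3359 → Posterior: 0.6671


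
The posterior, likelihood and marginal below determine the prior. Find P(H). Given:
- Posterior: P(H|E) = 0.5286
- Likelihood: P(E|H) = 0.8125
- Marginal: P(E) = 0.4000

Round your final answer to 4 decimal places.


From Bayes' theorem: P(H|E) = P(E|H) × P(H) / P(E)

Rearranging for P(H):
P(H) = P(H|E) × P(E) / P(E|H)
     = 0.5286 × 0.4000 / 0.8125
     = 0.21144000 / 0.8125
     = 0.2602


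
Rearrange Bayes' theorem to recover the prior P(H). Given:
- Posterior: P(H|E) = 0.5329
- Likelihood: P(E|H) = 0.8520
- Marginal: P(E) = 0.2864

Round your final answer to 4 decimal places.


From Bayes' theorem: P(H|E) = P(E|H) × P(H) / P(E)

Rearranging for P(H):
P(H) = P(H|E) × P(E) / P(E|H)
     = 0.5329 × 0.2864 / 0.8520
     = 0.15262256 / 0.8520
     = 0.1791


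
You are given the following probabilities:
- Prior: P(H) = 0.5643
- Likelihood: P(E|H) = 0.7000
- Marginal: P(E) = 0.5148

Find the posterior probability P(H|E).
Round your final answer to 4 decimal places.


Using Bayes' theorem:

P(H|E) = P(E|H) × P(H) / P(E)
       = 0.7000 × 0.5643 / 0.5148
       = 0.39501000 / 0.5148
       = 0.7673

The evidence strengthens our belief in H.
Prior: 0.5643 → Posterior: 0.7673


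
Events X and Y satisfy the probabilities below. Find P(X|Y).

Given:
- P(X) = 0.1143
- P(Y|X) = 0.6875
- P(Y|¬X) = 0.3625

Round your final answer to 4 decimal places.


Bayes' theorem: P(X|Y) = P(Y|X) × P(X) / P(Y)

Step 1: Calculate P(Y) using law of total probability
P(Y) = P(Y|X)P(X) + P(Y|¬X)P(¬X)
     = 0.6875 × 0.1143 + 0.3625 × 0.8857
     = 0.07858125 + 0.32106625
     = 0.39964750

Step 2: Apply Bayes' theorem
P(X|Y) = P(Y|X) × P(X) / P(Y)
       = 0.07858125 / 0.39964750
       = 0.1966


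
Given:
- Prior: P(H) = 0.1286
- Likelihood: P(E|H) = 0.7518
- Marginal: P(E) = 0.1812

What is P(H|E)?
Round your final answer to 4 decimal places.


Using Bayes' theorem:

P(H|E) = P(E|H) × P(H) / P(E)
       = 0.7518 × 0.1286 / 0.1812
       = 0.09668148 / 0.1812
       = 0.5336

The evidence strengthens our belief in H.
Prior: 0.1286 → Posterior: 0.5336


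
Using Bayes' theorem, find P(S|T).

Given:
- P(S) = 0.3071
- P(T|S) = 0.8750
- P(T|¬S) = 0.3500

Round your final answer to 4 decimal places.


Bayes' theorem: P(S|T) = P(T|S) × P(S) / P(T)

Step 1: Calculate P(T) using law of total probability
P(T) = P(T|S)P(S) + P(T|¬S)P(¬S)
     = 0.8750 × 0.3071 + 0.3500 × 0.6929
     = 0.26871250 + 0.24251500
     = 0.51122750

Step 2: Apply Bayes' theorem
P(S|T) = P(T|S) × P(S) / P(T)
       = 0.26871250 / 0.51122750
       = 0.5256


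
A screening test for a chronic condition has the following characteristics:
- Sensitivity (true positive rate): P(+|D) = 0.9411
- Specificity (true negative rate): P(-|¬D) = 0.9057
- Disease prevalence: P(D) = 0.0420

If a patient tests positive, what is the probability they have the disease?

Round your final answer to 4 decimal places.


Let D = has disease, + = positive test

Given:
- P(D) = 0.0420 (prevalence)
- P(+|D) = 0.9411 (sensitivity)
- P(-|¬D) = 0.9057 (specificity)
- P(+|¬D) = 0.0943 (false positive rate = 1 - specificity)

Step 1: Find P(+)
P(+) = P(+|D)P(D) + P(+|¬D)P(¬D)
     = 0.9411 × 0.0420 + 0.0943 × 0.9580
     = 0.03952620 + 0.09033940
     = 0.12986560

Step 2: Apply Bayes' theorem for P(D|+)
P(D|+) = P(+|D)P(D) / P(+)
       = 0.03952620 / 0.12986560
       = 0.3044


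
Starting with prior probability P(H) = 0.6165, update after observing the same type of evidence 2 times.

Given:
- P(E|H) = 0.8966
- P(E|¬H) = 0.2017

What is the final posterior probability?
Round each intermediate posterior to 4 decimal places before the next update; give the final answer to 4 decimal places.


Sequential Bayesian updating:

Initial prior: P(H) = 0.6165

Update 1:
  P(E) = 0.8966 × 0.6165 + 0.2017 × 0.3835 = 0.55275390 + 0.07735195 = 0.63010585
  P(H|E) = 0.55275390 / 0.63010585 = 0.8772

Update 2:
  P(E) = 0.8966 × 0.8772 + 0.2017 × 0.1228 = 0.78649752 + 0.02476876 = 0.81126628
  P(H|E) = 0.78649752 / 0.81126628 = 0.9695

Final posterior: 0.9695


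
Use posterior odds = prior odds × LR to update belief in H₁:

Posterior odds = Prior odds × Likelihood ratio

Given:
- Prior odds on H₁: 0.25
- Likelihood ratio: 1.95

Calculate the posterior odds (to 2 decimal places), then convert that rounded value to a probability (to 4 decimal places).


Step 1: Calculate posterior odds
Posterior odds = Prior odds × LR
               = 0.25 × 1.95
               = 0.49

Step 2: Convert to probability
P(H₁|E) = Posterior odds / (1 + Posterior odds)
       = 0.49 / (1 + 0.49)
       = 0.49 / 1.49
       = 0.3289

The evidence increased P(H₁) from 0.2000 to 0.3289.


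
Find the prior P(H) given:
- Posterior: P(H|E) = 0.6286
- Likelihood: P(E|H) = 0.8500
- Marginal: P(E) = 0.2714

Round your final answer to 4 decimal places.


From Bayes' theorem: P(H|E) = P(E|H) × P(H) / P(E)

Rearranging for P(H):
P(H) = P(H|E) × P(E) / P(E|H)
     = 0.6286 × 0.2714 / 0.8500
     = 0.17060204 / 0.8500
     = 0.2007


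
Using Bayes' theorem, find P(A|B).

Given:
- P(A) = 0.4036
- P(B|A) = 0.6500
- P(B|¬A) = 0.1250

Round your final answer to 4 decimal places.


Bayes' theorem: P(A|B) = P(B|A) × P(A) / P(B)

Step 1: Calculate P(B) using law of total probability
P(B) = P(B|A)P(A) + P(B|¬A)P(¬A)
     = 0.6500 × 0.4036 + 0.1250 × 0.5964
     = 0.26234000 + 0.07455000
     = 0.33689000

Step 2: Apply Bayes' theorem
P(A|B) = P(B|A) × P(A) / P(B)
       = 0.26234000 / 0.33689000
       = 0.7787


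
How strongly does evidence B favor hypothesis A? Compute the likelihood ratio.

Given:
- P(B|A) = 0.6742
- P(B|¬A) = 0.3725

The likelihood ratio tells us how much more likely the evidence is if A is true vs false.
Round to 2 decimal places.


Likelihood Ratio (LR) = P(B|A) / P(B|¬A)

LR = 0.6742 / 0.3725
   = 1.81

The evidence is 1.81 times more likely if A is true than if A is false.
LR > 1, so observing B raises the odds in favor of A.


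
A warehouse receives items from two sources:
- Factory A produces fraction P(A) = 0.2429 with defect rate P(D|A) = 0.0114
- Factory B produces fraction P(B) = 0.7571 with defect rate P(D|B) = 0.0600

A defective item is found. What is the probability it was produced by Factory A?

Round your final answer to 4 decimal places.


Let A = from Factory A, D = defective

Given:
- P(A) = 0.2429, P(B) = 0.7571
- P(D|A) = 0.0114, P(D|B) = 0.0600

Step 1: Find P(D)
P(D) = P(D|A)P(A) + P(D|B)P(B)
     = 0.0114 × 0.2429 + 0.0600 × 0.7571
     = 0.00276906 + 0.04542600
     = 0.04819506

Step 2: Apply Bayes' theorem
P(A|D) = P(D|A)P(A) / P(D)
       = 0.00276906 / 0.04819506
       = 0.0575


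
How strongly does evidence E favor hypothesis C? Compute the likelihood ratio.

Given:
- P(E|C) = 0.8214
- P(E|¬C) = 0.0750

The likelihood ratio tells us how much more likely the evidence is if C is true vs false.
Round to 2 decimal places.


Likelihood Ratio (LR) = P(E|C) / P(E|¬C)

LR = 0.8214 / 0.0750
   = 10.95

The evidence is 10.95 times more likely if C is true than if C is false.
Because LR exceeds 1, E is evidence for C.


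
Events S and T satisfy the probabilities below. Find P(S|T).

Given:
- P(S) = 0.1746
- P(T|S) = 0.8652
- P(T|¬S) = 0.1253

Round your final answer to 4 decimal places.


Bayes' theorem: P(S|T) = P(T|S) × P(S) / P(T)

Step 1: Calculate P(T) using law of total probability
P(T) = P(T|S)P(S) + P(T|¬S)P(¬S)
     = 0.8652 × 0.1746 + 0.1253 × 0.8254
     = 0.15106392 + 0.10342262
     = 0.25448654

Step 2: Apply Bayes' theorem
P(S|T) = P(T|S) × P(S) / P(T)
       = 0.15106392 / 0.25448654
       = 0.5936


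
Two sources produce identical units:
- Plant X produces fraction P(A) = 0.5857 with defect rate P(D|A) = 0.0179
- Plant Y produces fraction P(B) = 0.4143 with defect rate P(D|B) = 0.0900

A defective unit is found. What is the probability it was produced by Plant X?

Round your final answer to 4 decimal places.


Let A = from Plant X, D = defective

Given:
- P(A) = 0.5857, P(B) = 0.4143
- P(D|A) = 0.0179, P(D|B) = 0.0900

Step 1: Find P(D)
P(D) = P(D|A)P(A) + P(D|B)P(B)
     = 0.0179 × 0.5857 + 0.0900 × 0.4143
     = 0.01048403 + 0.03728700
     = 0.04777103

Step 2: Apply Bayes' theorem
P(A|D) = P(D|A)P(A) / P(D)
       = 0.01048403 / 0.04777103
       = 0.2195


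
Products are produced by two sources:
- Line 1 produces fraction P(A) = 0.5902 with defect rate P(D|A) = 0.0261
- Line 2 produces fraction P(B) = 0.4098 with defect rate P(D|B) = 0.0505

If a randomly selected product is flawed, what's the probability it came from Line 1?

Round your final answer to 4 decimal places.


Let A = from Line 1, D = flawed

Given:
- P(A) = 0.5902, P(B) = 0.4098
- P(D|A) = 0.0261, P(D|B) = 0.0505

Step 1: Find P(D)
P(D) = P(D|A)P(A) + P(D|B)P(B)
     = 0.0261 × 0.5902 + 0.0505 × 0.4098
     = 0.01540422 + 0.02069490
     = 0.03609912

Step 2: Apply Bayes' theorem
P(A|D) = P(D|A)P(A) / P(D)
       = 0.01540422 / 0.03609912
       = 0.4267


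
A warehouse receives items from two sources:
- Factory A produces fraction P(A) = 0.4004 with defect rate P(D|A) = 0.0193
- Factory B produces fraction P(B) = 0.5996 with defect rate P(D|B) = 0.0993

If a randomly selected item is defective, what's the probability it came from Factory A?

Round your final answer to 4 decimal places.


Let A = from Factory A, D = defective

Given:
- P(A) = 0.4004, P(B) = 0.5996
- P(D|A) = 0.0193, P(D|B) = 0.0993

Step 1: Find P(D)
P(D) = P(D|A)P(A) + P(D|B)P(B)
     = 0.0193 × 0.4004 + 0.0993 × 0.5996
     = 0.00772772 + 0.05954028
     = 0.06726800

Step 2: Apply Bayes' theorem
P(A|D) = P(D|A)P(A) / P(D)
       = 0.00772772 / 0.06726800
       = 0.1149


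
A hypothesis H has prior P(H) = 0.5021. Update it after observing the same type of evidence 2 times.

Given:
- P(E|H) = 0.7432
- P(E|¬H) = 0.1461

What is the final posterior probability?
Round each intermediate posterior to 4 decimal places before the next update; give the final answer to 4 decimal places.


Sequential Bayesian updating:

Initial prior: P(H) = 0.5021

Update 1:
  P(E) = 0.7432 × 0.5021 + 0.1461 × 0.4979 = 0.37316072 + 0.07274319 = 0.44590391
  P(H|E) = 0.37316072 / 0.44590391 = 0.8369

Update 2:
  P(E) = 0.7432 × 0.8369 + 0.1461 × 0.1631 = 0.62198408 + 0.02382891 = 0.64581299
  P(H|E) = 0.62198408 / 0.64581299 = 0.9631

Final posterior: 0.9631


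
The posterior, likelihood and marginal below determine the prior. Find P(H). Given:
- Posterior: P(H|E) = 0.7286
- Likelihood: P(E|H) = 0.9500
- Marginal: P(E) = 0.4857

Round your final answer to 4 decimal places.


From Bayes' theorem: P(H|E) = P(E|H) × P(H) / P(E)

Rearranging for P(H):
P(H) = P(H|E) × P(E) / P(E|H)
     = 0.7286 × 0.4857 / 0.9500
     = 0.35388102 / 0.9500
     = 0.3725


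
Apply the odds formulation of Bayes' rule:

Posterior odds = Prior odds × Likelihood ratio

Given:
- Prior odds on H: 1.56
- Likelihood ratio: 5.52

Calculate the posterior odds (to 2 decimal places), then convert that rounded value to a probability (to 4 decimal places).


Step 1: Calculate posterior odds
Posterior odds = Prior odds × LR
               = 1.56 × 5.52
               = 8.61

Step 2: Convert to probability
P(H|E) = Posterior odds / (1 + Posterior odds)
       = 8.61 / (1 + 8.61)
       = 8.61 / 9.61
       = 0.8959

The evidence increased P(H) from 0.6094 to 0.8959.


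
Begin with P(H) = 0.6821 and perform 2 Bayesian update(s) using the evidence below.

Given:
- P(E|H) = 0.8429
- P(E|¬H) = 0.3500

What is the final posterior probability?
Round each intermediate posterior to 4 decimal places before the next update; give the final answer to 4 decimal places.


Sequential Bayesian updating:

Initial prior: P(H) = 0.6821

Update 1:
  P(E) = 0.8429 × 0.6821 + 0.3500 × 0.3179 = 0.57494209 + 0.11126500 = 0.68620709
  P(H|E) = 0.57494209 / 0.68620709 = 0.8379

Update 2:
  P(E) = 0.8429 × 0.8379 + 0.3500 × 0.1621 = 0.70626591 + 0.05673500 = 0.76300091
  P(H|E) = 0.70626591 / 0.76300091 = 0.9256

Final posterior: 0.9256


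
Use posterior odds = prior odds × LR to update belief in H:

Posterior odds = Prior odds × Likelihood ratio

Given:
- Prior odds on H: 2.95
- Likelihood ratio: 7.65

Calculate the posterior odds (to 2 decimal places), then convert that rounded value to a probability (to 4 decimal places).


Step 1: Calculate posterior odds
Posterior odds = Prior odds × LR
               = 2.95 × 7.65
               = 22.57

Step 2: Convert to probability
P(H|E) = Posterior odds / (1 + Posterior odds)
       = 22.57 / (1 + 22.57)
       = 22.57 / 23.57
       = 0.9576

The evidence increased P(H) from 0.7468 to 0.9576.


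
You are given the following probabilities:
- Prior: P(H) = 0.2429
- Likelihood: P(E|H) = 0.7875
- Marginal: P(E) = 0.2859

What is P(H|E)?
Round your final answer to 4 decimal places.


Using Bayes' theorem:

P(H|E) = P(E|H) × P(H) / P(E)
       = 0.7875 × 0.2429 / 0.2859
       = 0.19128375 / 0.2859
       = 0.6691

The evidence strengthens our belief in H.
Prior: 0.2429 → Posterior: 0.6691


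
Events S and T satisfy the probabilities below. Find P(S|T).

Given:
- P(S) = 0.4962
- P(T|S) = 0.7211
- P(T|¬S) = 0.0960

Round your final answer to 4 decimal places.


Bayes' theorem: P(S|T) = P(T|S) × P(S) / P(T)

Step 1: Calculate P(T) using law of total probability
P(T) = P(T|S)P(S) + P(T|¬S)P(¬S)
     = 0.7211 × 0.4962 + 0.0960 × 0.5038
     = 0.35780982 + 0.04836480
     = 0.40617462

Step 2: Apply Bayes' theorem
P(S|T) = P(T|S) × P(S) / P(T)
       = 0.35780982 / 0.40617462
       = 0.8809


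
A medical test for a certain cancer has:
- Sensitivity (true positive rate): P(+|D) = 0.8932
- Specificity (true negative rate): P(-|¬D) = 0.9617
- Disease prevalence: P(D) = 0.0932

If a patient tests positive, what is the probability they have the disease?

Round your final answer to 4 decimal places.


Let D = has disease, + = positive test

Given:
- P(D) = 0.0932 (prevalence)
- P(+|D) = 0.8932 (sensitivity)
- P(-|¬D) = 0.9617 (specificity)
- P(+|¬D) = 0.0383 (false positive rate = 1 - specificity)

Step 1: Find P(+)
P(+) = P(+|D)P(D) + P(+|¬D)P(¬D)
     = 0.8932 × 0.0932 + 0.0383 × 0.9068
     = 0.08324624 + 0.03473044
     = 0.11797668

Step 2: Apply Bayes' theorem for P(D|+)
P(D|+) = P(+|D)P(D) / P(+)
       = 0.08324624 / 0.11797668
       = 0.7056


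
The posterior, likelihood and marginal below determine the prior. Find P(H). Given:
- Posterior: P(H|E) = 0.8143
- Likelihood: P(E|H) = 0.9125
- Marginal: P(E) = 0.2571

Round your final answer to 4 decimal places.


From Bayes' theorem: P(H|E) = P(E|H) × P(H) / P(E)

Rearranging for P(H):
P(H) = P(H|E) × P(E) / P(E|H)
     = 0.8143 × 0.2571 / 0.9125
     = 0.20935653 / 0.9125
     = 0.2294


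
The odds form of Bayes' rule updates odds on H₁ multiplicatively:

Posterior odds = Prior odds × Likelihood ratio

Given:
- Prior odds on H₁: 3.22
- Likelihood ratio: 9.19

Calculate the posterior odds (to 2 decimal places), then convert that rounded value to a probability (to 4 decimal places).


Step 1: Calculate posterior odds
Posterior odds = Prior odds × LR
               = 3.22 × 9.19
               = 29.59

Step 2: Convert to probability
P(H₁|E) = Posterior odds / (1 + Posterior odds)
       = 29.59 / (1 + 29.59)
       = 29.59 / 30.59
       = 0.9673

The evidence increased P(H₁) from 0.7630 to 0.9673.


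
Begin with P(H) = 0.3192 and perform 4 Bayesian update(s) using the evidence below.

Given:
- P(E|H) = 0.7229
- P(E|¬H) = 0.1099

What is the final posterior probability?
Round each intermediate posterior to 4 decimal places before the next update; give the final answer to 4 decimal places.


Sequential Bayesian updating:

Initial prior: P(H) = 0.3192

Update 1:
  P(E) = 0.7229 × 0.3192 + 0.1099 × 0.6808 = 0.23074968 + 0.07481992 = 0.30556960
  P(H|E) = 0.23074968 / 0.30556960 = 0.7551

Update 2:
  P(E) = 0.7229 × 0.7551 + 0.1099 × 0.2449 = 0.54586179 + 0.02691451 = 0.57277630
  P(H|E) = 0.54586179 / 0.57277630 = 0.9530

Update 3:
  P(E) = 0.7229 × 0.9530 + 0.1099 × 0.0470 = 0.68892370 + 0.00516530 = 0.69408900
  P(H|E) = 0.68892370 / 0.69408900 = 0.9926

Update 4:
  P(E) = 0.7229 × 0.9926 + 0.1099 × 0.0074 = 0.71755054 + 0.00081326 = 0.71836380
  P(H|E) = 0.71755054 / 0.71836380 = 0.9989

Final posterior: 0.9989


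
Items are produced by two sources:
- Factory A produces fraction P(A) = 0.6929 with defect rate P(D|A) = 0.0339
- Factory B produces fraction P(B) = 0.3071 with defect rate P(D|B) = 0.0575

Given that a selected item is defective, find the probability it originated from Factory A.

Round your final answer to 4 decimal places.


Let A = from Factory A, D = defective

Given:
- P(A) = 0.6929, P(B) = 0.3071
- P(D|A) = 0.0339, P(D|B) = 0.0575

Step 1: Find P(D)
P(D) = P(D|A)P(A) + P(D|B)P(B)
     = 0.0339 × 0.6929 + 0.0575 × 0.3071
     = 0.02348931 + 0.01765825
     = 0.04114756

Step 2: Apply Bayes' theorem
P(A|D) = P(D|A)P(A) / P(D)
       = 0.02348931 / 0.04114756
       = 0.5709


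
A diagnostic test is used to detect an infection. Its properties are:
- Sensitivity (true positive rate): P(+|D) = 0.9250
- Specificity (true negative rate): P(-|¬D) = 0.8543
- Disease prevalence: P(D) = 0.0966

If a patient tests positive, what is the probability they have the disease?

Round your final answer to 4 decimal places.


Let D = has disease, + = positive test

Given:
- P(D) = 0.0966 (prevalence)
- P(+|D) = 0.9250 (sensitivity)
- P(-|¬D) = 0.8543 (specificity)
- P(+|¬D) = 0.1457 (false positive rate = 1 - specificity)

Step 1: Find P(+)
P(+) = P(+|D)P(D) + P(+|¬D)P(¬D)
     = 0.9250 × 0.0966 + 0.1457 × 0.9034
     = 0.08935500 + 0.13162538
     = 0.22098038

Step 2: Apply Bayes' theorem for P(D|+)
P(D|+) = P(+|D)P(D) / P(+)
       = 0.08935500 / 0.22098038
       = 0.4044


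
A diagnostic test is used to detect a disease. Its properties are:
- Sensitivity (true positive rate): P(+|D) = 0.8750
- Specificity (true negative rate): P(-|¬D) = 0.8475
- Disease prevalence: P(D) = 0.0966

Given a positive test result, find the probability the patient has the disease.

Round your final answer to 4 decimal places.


Let D = has disease, + = positive test

Given:
- P(D) = 0.0966 (prevalence)
- P(+|D) = 0.8750 (sensitivity)
- P(-|¬D) = 0.8475 (specificity)
- P(+|¬D) = 0.1525 (false positive rate = 1 - specificity)

Step 1: Find P(+)
P(+) = P(+|D)P(D) + P(+|¬D)P(¬D)
     = 0.8750 × 0.0966 + 0.1525 × 0.9034
     = 0.08452500 + 0.13776850
     = 0.22229350

Step 2: Apply Bayes' theorem for P(D|+)
P(D|+) = P(+|D)P(D) / P(+)
       = 0.08452500 / 0.22229350
       = 0.3802


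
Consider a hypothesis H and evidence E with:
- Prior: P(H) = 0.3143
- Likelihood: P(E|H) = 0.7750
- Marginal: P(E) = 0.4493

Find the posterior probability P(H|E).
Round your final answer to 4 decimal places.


Using Bayes' theorem:

P(H|E) = P(E|H) × P(H) / P(E)
       = 0.7750 × 0.3143 / 0.4493
       = 0.24358250 / 0.4493
       = 0.5421

The evidence strengthens our belief in H.
Prior: 0.3143 → Posterior: 0.5421


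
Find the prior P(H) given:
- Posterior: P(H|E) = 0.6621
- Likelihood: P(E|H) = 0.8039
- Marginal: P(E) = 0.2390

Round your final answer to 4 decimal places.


From Bayes' theorem: P(H|E) = P(E|H) × P(H) / P(E)

Rearranging for P(H):
P(H) = P(H|E) × P(E) / P(E|H)
     = 0.6621 × 0.2390 / 0.8039
     = 0.15824190 / 0.8039
     = 0.1968


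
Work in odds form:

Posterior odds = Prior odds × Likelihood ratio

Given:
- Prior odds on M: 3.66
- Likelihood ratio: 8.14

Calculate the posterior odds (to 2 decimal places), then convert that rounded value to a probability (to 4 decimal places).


Step 1: Calculate posterior odds
Posterior odds = Prior odds × LR
               = 3.66 × 8.14
               = 29.79

Step 2: Convert to probability
P(M|E) = Posterior odds / (1 + Posterior odds)
       = 29.79 / (1 + 29.79)
       = 29.79 / 30.79
       = 0.9675

The evidence increased P(M) from 0.7854 to 0.9675.
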